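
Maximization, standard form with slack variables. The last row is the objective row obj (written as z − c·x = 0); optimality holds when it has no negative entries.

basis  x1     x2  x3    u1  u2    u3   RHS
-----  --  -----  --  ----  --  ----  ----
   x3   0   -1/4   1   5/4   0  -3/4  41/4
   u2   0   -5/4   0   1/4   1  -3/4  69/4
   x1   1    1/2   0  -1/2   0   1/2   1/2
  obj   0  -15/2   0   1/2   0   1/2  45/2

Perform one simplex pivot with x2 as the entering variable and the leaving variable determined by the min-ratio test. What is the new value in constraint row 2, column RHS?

37/2

Ratio test on column x2 — row 1: entry -1/4 ≤ 0; row 2: entry -5/4 ≤ 0; row 3: (1/2)/(1/2) = 1. Minimum is 1 at row 3 (x1 leaves); pivot element 1/2.
Divide row 3 by 1/2; eliminate column x2 from the other rows.
Row 2 update in column RHS: 69/4 − (-5/4)·1 = 37/2.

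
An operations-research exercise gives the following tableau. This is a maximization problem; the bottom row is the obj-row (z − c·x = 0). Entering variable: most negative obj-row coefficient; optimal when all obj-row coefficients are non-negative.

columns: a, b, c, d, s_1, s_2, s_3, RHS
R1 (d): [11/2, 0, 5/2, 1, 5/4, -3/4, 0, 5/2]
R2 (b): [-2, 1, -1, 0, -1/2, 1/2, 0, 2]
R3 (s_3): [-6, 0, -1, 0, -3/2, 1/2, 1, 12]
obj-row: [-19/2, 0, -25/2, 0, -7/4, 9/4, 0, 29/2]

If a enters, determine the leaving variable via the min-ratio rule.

d

Column a entries and ratios — d: (5/2)/(11/2) = 5/11; b: -2 ≤ 0, skip; s_3: -6 ≤ 0, skip.
Smallest ratio is 5/11 in the row of d, so d leaves.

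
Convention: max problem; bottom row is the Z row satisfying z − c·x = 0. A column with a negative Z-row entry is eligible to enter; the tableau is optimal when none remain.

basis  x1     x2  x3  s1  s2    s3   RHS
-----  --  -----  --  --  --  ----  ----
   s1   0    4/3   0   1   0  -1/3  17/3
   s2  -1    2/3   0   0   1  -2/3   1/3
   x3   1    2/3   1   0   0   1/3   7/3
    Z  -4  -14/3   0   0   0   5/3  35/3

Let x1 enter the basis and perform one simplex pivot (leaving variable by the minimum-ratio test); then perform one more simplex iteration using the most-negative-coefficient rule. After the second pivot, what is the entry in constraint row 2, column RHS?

Ratio test on column x1 — row 1: entry 0 ≤ 0; row 2: entry -1 ≤ 0; row 3: (7/3)/1 = 7/3. Minimum is 7/3 at row 3 (x3 leaves); pivot element 1.
Divide row 3 by 1; eliminate column x1 from the other rows.
Second iteration: most negative Z-row entry is -2 in column x2, so x2 enters.
Ratio test on column x2 — row 1: (17/3)/(4/3) = 17/4; row 2: (8/3)/(4/3) = 2; row 3: (7/3)/(2/3) = 7/2. Minimum is 2 at row 2 (s2 leaves); pivot element 4/3.
Divide row 2 by 4/3; eliminate column x2 from the other rows.
After both pivots, the entry at constraint row 2, column RHS is 2.

2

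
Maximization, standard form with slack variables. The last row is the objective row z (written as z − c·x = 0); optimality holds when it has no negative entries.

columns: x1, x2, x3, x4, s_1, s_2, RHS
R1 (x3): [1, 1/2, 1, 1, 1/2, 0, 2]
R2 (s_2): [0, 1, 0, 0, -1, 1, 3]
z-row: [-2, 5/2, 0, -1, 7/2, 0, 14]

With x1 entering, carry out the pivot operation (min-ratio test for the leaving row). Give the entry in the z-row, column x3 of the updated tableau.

2

Ratio test on column x1 — row 1: 2/1 = 2; row 2: entry 0 ≤ 0. Minimum is 2 at row 1 (x3 leaves); pivot element 1.
Divide row 1 by 1; eliminate column x1 from the other rows.
z-row update in column x3: 0 − (-2)·1 = 2.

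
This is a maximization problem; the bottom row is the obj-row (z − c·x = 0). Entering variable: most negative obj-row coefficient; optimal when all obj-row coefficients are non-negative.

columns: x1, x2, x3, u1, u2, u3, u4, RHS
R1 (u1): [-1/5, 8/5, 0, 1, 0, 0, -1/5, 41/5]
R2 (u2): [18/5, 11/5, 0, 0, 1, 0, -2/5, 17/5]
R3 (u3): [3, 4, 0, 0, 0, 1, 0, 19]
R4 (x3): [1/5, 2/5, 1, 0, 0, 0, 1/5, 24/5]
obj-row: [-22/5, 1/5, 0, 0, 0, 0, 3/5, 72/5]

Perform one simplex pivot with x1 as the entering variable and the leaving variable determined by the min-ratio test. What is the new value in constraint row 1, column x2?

31/18

Ratio test on column x1 — row 1: entry -1/5 ≤ 0; row 2: (17/5)/(18/5) = 17/18; row 3: 19/3 = 19/3; row 4: (24/5)/(1/5) = 24. Minimum is 17/18 at row 2 (u2 leaves); pivot element 18/5.
Divide row 2 by 18/5; eliminate column x1 from the other rows.
Row 1 update in column x2: 8/5 − (-1/5)·(11/18) = 31/18.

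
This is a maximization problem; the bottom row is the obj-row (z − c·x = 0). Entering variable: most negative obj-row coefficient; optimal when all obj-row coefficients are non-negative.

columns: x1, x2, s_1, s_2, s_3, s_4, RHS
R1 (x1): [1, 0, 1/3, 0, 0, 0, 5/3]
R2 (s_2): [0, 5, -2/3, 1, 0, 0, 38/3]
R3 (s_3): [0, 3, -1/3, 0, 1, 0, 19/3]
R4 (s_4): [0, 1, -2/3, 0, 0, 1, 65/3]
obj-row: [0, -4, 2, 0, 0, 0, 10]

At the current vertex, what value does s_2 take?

s_2 is basic (row 2); its value is the RHS of that row, 38/3.

38/3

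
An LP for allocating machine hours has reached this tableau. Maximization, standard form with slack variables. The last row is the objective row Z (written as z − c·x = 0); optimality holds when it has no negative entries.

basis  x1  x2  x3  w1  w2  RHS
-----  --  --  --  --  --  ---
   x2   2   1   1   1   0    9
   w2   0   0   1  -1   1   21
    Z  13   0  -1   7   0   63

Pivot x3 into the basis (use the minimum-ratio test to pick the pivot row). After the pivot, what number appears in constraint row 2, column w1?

-2

Ratio test on column x3 — row 1: 9/1 = 9; row 2: 21/1 = 21. Minimum is 9 at row 1 (x2 leaves); pivot element 1.
Divide row 1 by 1; eliminate column x3 from the other rows.
Row 2 update in column w1: -1 − 1·1 = -2.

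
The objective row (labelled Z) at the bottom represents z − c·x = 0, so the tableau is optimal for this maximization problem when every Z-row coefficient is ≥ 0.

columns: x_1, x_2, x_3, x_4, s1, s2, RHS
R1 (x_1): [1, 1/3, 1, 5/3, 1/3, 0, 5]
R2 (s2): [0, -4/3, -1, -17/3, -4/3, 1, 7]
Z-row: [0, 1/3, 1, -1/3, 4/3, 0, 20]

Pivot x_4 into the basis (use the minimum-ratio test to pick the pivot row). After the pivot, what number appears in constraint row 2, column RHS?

Ratio test on column x_4 — row 1: 5/(5/3) = 3; row 2: entry -17/3 ≤ 0. Minimum is 3 at row 1 (x_1 leaves); pivot element 5/3.
Divide row 1 by 5/3; eliminate column x_4 from the other rows.
Row 2 update in column RHS: 7 − (-17/3)·3 = 24.

24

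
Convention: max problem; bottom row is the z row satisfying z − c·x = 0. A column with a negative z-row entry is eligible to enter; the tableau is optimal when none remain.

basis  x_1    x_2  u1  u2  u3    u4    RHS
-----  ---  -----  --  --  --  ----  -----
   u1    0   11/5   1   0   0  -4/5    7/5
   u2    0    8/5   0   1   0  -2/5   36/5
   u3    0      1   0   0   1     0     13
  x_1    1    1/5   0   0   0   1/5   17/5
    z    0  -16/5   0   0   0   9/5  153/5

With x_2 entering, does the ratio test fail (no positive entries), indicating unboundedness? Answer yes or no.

no

Column x_2 has positive entries in row(s) 1, 2, 3, 4, so the ratio test bounds it — not unbounded.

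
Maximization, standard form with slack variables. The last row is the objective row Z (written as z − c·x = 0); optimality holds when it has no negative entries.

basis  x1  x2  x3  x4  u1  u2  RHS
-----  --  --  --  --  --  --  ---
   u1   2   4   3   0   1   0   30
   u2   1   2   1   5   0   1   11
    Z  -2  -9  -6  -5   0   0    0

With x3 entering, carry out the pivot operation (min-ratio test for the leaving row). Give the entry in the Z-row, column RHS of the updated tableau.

Ratio test on column x3 — row 1: 30/3 = 10; row 2: 11/1 = 11. Minimum is 10 at row 1 (u1 leaves); pivot element 3.
Divide row 1 by 3; eliminate column x3 from the other rows.
Z-row update in column RHS: 0 − (-6)·10 = 60.

60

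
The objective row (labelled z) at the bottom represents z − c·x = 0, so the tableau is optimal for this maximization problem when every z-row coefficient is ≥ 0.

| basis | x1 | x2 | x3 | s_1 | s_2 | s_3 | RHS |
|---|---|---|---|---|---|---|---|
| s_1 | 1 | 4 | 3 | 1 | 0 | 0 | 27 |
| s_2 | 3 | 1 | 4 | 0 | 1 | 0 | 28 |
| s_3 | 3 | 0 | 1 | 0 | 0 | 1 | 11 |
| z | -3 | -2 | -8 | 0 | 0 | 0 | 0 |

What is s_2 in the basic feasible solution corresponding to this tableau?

28

s_2 is basic (row 2); its value is the RHS of that row, 28.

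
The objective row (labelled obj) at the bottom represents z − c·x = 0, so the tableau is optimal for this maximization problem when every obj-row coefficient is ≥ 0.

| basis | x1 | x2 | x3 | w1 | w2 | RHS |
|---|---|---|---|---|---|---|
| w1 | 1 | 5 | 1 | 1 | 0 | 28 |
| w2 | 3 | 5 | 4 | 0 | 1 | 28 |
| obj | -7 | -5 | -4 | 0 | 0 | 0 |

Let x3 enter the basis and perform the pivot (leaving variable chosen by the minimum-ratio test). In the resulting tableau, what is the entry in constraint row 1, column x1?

1/4

Ratio test on column x3 — row 1: 28/1 = 28; row 2: 28/4 = 7. Minimum is 7 at row 2 (w2 leaves); pivot element 4.
Divide row 2 by 4; eliminate column x3 from the other rows.
Row 1 update in column x1: 1 − 1·(3/4) = 1/4.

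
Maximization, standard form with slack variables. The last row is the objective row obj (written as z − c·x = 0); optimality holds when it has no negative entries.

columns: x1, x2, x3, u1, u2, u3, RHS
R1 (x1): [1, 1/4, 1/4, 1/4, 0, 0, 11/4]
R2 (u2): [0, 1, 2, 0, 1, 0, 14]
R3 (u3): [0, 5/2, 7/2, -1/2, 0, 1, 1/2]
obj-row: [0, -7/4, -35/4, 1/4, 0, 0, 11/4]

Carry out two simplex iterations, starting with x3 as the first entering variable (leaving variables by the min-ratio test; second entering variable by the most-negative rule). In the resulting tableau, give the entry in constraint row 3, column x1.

Ratio test on column x3 — row 1: (11/4)/(1/4) = 11; row 2: 14/2 = 7; row 3: (1/2)/(7/2) = 1/7. Minimum is 1/7 at row 3 (u3 leaves); pivot element 7/2.
Divide row 3 by 7/2; eliminate column x3 from the other rows.
Second iteration: most negative obj-row entry is -1 in column u1, so u1 enters.
Ratio test on column u1 — row 1: (19/7)/(2/7) = 19/2; row 2: (96/7)/(2/7) = 48; row 3: entry -1/7 ≤ 0. Minimum is 19/2 at row 1 (x1 leaves); pivot element 2/7.
Divide row 1 by 2/7; eliminate column u1 from the other rows.
After both pivots, the entry at constraint row 3, column x1 is 1/2.

1/2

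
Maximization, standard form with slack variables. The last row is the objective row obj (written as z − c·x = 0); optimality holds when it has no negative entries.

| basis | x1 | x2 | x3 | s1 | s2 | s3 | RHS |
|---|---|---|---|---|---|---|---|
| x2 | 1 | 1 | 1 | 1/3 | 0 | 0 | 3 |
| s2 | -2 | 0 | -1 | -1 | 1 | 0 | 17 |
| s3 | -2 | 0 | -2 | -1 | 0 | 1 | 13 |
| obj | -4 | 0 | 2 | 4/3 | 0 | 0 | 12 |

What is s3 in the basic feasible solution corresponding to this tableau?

s3 is basic (row 3); its value is the RHS of that row, 13.

13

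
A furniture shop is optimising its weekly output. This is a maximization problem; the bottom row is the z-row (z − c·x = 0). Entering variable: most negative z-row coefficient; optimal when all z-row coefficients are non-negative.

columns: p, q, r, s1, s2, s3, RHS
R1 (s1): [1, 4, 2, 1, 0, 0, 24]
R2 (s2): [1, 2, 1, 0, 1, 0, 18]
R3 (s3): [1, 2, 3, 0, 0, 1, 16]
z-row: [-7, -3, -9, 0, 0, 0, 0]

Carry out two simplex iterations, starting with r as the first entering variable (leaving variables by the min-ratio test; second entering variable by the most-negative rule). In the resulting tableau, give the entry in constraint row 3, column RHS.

16

Ratio test on column r — row 1: 24/2 = 12; row 2: 18/1 = 18; row 3: 16/3 = 16/3. Minimum is 16/3 at row 3 (s3 leaves); pivot element 3.
Divide row 3 by 3; eliminate column r from the other rows.
Second iteration: most negative z-row entry is -4 in column p, so p enters.
Ratio test on column p — row 1: (40/3)/(1/3) = 40; row 2: (38/3)/(2/3) = 19; row 3: (16/3)/(1/3) = 16. Minimum is 16 at row 3 (r leaves); pivot element 1/3.
Divide row 3 by 1/3; eliminate column p from the other rows.
After both pivots, the entry at constraint row 3, column RHS is 16.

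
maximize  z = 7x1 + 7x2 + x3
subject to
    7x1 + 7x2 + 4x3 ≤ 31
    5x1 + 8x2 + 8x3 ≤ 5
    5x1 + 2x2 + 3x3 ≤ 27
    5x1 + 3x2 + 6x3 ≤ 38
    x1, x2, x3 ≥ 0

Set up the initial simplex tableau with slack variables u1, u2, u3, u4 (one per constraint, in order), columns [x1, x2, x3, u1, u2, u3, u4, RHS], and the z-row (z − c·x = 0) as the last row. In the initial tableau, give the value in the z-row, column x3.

-1

The z-row carries the negated objective coefficients: the x3 entry is -1.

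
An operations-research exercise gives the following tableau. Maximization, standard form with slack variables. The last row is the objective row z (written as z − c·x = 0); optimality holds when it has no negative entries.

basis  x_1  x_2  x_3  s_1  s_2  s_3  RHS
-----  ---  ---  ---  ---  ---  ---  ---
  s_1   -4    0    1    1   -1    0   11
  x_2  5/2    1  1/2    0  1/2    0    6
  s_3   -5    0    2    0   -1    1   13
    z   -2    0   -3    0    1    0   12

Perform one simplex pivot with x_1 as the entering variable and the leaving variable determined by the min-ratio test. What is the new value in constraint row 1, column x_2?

Ratio test on column x_1 — row 1: entry -4 ≤ 0; row 2: 6/(5/2) = 12/5; row 3: entry -5 ≤ 0. Minimum is 12/5 at row 2 (x_2 leaves); pivot element 5/2.
Divide row 2 by 5/2; eliminate column x_1 from the other rows.
Row 1 update in column x_2: 0 − (-4)·(2/5) = 8/5.

8/5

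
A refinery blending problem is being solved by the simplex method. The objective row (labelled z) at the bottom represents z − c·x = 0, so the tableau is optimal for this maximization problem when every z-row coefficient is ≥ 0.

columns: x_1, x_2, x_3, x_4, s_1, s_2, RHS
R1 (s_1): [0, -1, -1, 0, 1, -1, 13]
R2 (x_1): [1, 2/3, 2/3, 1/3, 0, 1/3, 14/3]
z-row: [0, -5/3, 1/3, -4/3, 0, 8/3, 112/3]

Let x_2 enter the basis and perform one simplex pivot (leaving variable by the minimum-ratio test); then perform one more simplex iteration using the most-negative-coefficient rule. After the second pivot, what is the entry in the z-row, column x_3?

Ratio test on column x_2 — row 1: entry -1 ≤ 0; row 2: (14/3)/(2/3) = 7. Minimum is 7 at row 2 (x_1 leaves); pivot element 2/3.
Divide row 2 by 2/3; eliminate column x_2 from the other rows.
Second iteration: most negative z-row entry is -1/2 in column x_4, so x_4 enters.
Ratio test on column x_4 — row 1: 20/(1/2) = 40; row 2: 7/(1/2) = 14. Minimum is 14 at row 2 (x_2 leaves); pivot element 1/2.
Divide row 2 by 1/2; eliminate column x_4 from the other rows.
After both pivots, the entry at the z-row, column x_3 is 3.

3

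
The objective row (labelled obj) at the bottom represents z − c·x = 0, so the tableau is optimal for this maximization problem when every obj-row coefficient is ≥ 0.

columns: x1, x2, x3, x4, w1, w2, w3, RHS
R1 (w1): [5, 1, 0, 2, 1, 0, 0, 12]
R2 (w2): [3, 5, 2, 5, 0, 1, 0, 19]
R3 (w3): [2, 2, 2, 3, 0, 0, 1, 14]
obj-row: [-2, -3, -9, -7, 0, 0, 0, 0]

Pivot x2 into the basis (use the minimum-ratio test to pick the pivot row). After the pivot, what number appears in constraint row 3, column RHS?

Ratio test on column x2 — row 1: 12/1 = 12; row 2: 19/5 = 19/5; row 3: 14/2 = 7. Minimum is 19/5 at row 2 (w2 leaves); pivot element 5.
Divide row 2 by 5; eliminate column x2 from the other rows.
Row 3 update in column RHS: 14 − 2·(19/5) = 32/5.

32/5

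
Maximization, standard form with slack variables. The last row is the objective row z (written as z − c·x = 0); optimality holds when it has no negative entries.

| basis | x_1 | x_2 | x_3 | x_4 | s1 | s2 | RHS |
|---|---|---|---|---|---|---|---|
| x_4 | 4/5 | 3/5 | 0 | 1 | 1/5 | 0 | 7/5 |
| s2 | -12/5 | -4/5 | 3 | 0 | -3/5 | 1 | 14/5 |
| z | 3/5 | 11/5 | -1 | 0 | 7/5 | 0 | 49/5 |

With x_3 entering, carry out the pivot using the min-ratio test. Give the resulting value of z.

Ratio test on column x_3 — row 1: entry 0 ≤ 0; row 2: (14/5)/3 = 14/15. Minimum is 14/15 at row 2 (s2 leaves); pivot element 3.
Pivot on row 2; the z-row RHS becomes 49/5 − (-1)·(14/15) = 161/15.

161/15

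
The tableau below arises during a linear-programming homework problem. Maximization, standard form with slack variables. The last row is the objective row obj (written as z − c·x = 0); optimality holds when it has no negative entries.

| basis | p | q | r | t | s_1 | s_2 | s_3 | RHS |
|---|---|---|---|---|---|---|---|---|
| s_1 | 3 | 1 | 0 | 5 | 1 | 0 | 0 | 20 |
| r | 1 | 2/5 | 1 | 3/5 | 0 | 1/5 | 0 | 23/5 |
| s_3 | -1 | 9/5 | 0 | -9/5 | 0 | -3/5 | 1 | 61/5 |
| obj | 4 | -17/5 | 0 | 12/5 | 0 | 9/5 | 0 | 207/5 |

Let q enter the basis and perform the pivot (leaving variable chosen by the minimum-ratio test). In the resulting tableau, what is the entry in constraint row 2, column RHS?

Ratio test on column q — row 1: 20/1 = 20; row 2: (23/5)/(2/5) = 23/2; row 3: (61/5)/(9/5) = 61/9. Minimum is 61/9 at row 3 (s_3 leaves); pivot element 9/5.
Divide row 3 by 9/5; eliminate column q from the other rows.
Row 2 update in column RHS: 23/5 − (2/5)·(61/9) = 17/9.

17/9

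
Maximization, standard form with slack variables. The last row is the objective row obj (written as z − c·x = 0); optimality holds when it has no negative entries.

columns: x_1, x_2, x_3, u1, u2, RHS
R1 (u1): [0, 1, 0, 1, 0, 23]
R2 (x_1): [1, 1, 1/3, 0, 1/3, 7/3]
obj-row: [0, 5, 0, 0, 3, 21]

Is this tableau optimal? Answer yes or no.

yes

Every obj-row coefficient is ≥ 0, so the tableau is optimal.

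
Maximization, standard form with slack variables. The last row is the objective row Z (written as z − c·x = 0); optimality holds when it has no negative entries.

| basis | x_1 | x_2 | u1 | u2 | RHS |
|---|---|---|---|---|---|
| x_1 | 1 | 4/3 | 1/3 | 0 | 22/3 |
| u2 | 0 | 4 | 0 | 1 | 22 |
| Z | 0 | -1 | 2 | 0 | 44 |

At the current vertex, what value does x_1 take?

22/3

x_1 is basic (row 1); its value is the RHS of that row, 22/3.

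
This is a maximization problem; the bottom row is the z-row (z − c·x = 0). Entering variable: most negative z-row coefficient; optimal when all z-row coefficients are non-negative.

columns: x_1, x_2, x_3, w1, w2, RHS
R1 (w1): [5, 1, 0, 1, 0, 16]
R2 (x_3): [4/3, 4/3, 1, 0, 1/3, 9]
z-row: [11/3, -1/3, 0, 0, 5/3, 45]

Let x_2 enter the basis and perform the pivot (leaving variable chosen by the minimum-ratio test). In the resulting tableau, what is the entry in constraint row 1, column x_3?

-3/4

Ratio test on column x_2 — row 1: 16/1 = 16; row 2: 9/(4/3) = 27/4. Minimum is 27/4 at row 2 (x_3 leaves); pivot element 4/3.
Divide row 2 by 4/3; eliminate column x_2 from the other rows.
Row 1 update in column x_3: 0 − 1·(3/4) = -3/4.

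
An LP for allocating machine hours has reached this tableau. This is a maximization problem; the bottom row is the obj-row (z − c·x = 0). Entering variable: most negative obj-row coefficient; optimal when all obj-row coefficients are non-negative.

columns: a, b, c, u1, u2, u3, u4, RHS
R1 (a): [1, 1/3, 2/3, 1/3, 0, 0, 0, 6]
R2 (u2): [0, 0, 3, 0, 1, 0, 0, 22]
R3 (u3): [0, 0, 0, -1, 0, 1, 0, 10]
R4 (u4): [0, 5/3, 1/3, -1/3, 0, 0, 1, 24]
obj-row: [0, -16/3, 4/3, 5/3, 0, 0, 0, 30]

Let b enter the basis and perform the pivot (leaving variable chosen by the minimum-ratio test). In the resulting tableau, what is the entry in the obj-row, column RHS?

Ratio test on column b — row 1: 6/(1/3) = 18; row 2: entry 0 ≤ 0; row 3: entry 0 ≤ 0; row 4: 24/(5/3) = 72/5. Minimum is 72/5 at row 4 (u4 leaves); pivot element 5/3.
Divide row 4 by 5/3; eliminate column b from the other rows.
obj-row update in column RHS: 30 − (-16/3)·(72/5) = 534/5.

534/5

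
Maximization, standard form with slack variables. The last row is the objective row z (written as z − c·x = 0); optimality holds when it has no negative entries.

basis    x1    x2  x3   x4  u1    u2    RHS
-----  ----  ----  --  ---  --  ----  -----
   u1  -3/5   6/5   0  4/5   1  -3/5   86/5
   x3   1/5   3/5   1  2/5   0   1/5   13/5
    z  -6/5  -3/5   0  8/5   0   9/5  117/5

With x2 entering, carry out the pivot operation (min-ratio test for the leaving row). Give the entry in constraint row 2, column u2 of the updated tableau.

Ratio test on column x2 — row 1: (86/5)/(6/5) = 43/3; row 2: (13/5)/(3/5) = 13/3. Minimum is 13/3 at row 2 (x3 leaves); pivot element 3/5.
Divide row 2 by 3/5; eliminate column x2 from the other rows.
In the new row 2, the u2 entry is the old entry divided by the pivot: (1/5)/(3/5) = 1/3.

1/3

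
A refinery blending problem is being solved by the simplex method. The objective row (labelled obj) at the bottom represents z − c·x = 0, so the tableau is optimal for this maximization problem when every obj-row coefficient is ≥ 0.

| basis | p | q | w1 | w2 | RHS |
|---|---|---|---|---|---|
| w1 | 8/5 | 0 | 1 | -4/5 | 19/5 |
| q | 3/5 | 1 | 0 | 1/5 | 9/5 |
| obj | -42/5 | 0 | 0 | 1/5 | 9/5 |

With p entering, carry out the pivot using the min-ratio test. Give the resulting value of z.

87/4

Ratio test on column p — row 1: (19/5)/(8/5) = 19/8; row 2: (9/5)/(3/5) = 3. Minimum is 19/8 at row 1 (w1 leaves); pivot element 8/5.
Pivot on row 1; the obj-row RHS becomes 9/5 − (-42/5)·(19/8) = 87/4.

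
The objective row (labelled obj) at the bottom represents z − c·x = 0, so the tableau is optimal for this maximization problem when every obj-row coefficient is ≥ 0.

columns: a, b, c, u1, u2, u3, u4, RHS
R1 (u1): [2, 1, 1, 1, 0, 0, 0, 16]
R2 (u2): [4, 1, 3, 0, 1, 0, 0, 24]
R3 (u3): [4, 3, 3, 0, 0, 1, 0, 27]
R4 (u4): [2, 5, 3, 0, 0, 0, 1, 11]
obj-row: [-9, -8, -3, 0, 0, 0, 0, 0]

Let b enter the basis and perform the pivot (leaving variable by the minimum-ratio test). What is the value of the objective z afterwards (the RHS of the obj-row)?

88/5

Ratio test on column b — row 1: 16/1 = 16; row 2: 24/1 = 24; row 3: 27/3 = 9; row 4: 11/5 = 11/5. Minimum is 11/5 at row 4 (u4 leaves); pivot element 5.
Pivot on row 4; the obj-row RHS becomes 0 − (-8)·(11/5) = 88/5.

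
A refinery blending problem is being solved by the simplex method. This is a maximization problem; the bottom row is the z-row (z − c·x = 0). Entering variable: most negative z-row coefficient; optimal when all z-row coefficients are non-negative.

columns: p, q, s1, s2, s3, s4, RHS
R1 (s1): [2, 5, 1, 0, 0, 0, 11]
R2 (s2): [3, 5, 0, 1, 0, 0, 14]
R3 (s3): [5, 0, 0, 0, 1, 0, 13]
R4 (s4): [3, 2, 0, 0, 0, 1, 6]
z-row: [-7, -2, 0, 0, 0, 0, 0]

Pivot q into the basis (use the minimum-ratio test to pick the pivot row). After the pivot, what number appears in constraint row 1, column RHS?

11/5

Ratio test on column q — row 1: 11/5 = 11/5; row 2: 14/5 = 14/5; row 3: entry 0 ≤ 0; row 4: 6/2 = 3. Minimum is 11/5 at row 1 (s1 leaves); pivot element 5.
Divide row 1 by 5; eliminate column q from the other rows.
In the new row 1, the RHS entry is the old entry divided by the pivot: 11/5 = 11/5.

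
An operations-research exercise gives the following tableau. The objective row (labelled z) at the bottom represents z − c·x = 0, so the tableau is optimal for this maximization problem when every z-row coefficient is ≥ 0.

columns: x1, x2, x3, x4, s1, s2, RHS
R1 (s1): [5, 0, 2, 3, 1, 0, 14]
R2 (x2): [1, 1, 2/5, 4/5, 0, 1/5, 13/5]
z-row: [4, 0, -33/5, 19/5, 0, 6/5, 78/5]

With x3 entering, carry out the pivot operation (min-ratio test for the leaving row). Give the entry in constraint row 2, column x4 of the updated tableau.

2

Ratio test on column x3 — row 1: 14/2 = 7; row 2: (13/5)/(2/5) = 13/2. Minimum is 13/2 at row 2 (x2 leaves); pivot element 2/5.
Divide row 2 by 2/5; eliminate column x3 from the other rows.
In the new row 2, the x4 entry is the old entry divided by the pivot: (4/5)/(2/5) = 2.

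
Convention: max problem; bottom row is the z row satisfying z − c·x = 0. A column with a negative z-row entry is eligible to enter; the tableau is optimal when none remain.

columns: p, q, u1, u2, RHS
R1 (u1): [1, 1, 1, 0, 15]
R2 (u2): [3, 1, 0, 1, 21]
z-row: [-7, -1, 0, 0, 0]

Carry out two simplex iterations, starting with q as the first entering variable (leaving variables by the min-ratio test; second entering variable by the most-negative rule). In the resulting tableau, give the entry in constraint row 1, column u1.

Ratio test on column q — row 1: 15/1 = 15; row 2: 21/1 = 21. Minimum is 15 at row 1 (u1 leaves); pivot element 1.
Divide row 1 by 1; eliminate column q from the other rows.
Second iteration: most negative z-row entry is -6 in column p, so p enters.
Ratio test on column p — row 1: 15/1 = 15; row 2: 6/2 = 3. Minimum is 3 at row 2 (u2 leaves); pivot element 2.
Divide row 2 by 2; eliminate column p from the other rows.
After both pivots, the entry at constraint row 1, column u1 is 3/2.

3/2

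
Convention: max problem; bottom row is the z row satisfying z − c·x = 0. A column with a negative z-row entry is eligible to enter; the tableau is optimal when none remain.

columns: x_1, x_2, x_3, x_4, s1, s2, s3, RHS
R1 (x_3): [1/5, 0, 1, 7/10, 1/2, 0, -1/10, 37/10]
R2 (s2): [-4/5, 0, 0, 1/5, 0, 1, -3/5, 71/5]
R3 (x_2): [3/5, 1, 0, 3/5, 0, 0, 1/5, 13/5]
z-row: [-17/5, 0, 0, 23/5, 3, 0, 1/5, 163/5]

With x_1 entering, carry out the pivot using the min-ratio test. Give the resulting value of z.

Ratio test on column x_1 — row 1: (37/10)/(1/5) = 37/2; row 2: entry -4/5 ≤ 0; row 3: (13/5)/(3/5) = 13/3. Minimum is 13/3 at row 3 (x_2 leaves); pivot element 3/5.
Pivot on row 3; the z-row RHS becomes 163/5 − (-17/5)·(13/3) = 142/3.

142/3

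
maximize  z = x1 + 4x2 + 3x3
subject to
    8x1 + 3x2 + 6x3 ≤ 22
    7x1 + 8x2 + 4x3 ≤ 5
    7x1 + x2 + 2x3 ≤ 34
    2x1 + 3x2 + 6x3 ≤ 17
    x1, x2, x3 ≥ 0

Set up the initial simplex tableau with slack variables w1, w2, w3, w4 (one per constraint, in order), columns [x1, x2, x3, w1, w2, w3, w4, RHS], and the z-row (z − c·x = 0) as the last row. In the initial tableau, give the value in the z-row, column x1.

-1

The z-row carries the negated objective coefficients: the x1 entry is -1.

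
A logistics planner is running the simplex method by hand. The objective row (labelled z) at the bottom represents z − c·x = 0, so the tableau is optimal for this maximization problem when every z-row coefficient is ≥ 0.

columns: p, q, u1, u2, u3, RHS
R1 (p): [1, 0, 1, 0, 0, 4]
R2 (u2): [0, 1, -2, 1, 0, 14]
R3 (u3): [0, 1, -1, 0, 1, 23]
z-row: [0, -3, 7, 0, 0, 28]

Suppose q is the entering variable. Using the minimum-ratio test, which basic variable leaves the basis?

Column q entries and ratios — p: 0 ≤ 0, skip; u2: 14/1 = 14; u3: 23/1 = 23.
Smallest ratio is 14 in the row of u2, so u2 leaves.

u2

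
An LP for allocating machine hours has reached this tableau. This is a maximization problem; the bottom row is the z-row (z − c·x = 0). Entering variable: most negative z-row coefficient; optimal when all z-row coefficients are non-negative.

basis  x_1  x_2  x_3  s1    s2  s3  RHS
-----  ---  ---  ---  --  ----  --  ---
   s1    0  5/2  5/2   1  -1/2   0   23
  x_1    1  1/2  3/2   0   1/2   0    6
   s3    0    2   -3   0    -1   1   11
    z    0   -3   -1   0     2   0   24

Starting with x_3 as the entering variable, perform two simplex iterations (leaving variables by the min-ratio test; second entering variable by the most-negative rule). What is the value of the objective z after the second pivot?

436/9

Ratio test on column x_3 — row 1: 23/(5/2) = 46/5; row 2: 6/(3/2) = 4; row 3: entry -3 ≤ 0. Minimum is 4 at row 2 (x_1 leaves); pivot element 3/2.
Pivot on row 2; the z-row RHS becomes 24 − (-1)·4 = 28.
Next entering variable (most negative z-row entry -8/3): x_2.
Ratio test on column x_2 — row 1: 13/(5/3) = 39/5; row 2: 4/(1/3) = 12; row 3: 23/3 = 23/3. Minimum is 23/3 at row 3 (s3 leaves); pivot element 3.
After the second pivot the z-row RHS is 28 − (-8/3)·(23/3) = 436/9.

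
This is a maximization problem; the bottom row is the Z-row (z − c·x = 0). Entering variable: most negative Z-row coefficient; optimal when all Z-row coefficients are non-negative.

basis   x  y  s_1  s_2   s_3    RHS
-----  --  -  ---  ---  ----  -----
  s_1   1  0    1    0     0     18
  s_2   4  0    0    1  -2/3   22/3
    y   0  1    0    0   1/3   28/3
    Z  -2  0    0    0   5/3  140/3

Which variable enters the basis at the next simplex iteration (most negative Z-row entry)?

x

Negative Z-row entries: x: -2.
The most negative is -2 in column x, so x enters.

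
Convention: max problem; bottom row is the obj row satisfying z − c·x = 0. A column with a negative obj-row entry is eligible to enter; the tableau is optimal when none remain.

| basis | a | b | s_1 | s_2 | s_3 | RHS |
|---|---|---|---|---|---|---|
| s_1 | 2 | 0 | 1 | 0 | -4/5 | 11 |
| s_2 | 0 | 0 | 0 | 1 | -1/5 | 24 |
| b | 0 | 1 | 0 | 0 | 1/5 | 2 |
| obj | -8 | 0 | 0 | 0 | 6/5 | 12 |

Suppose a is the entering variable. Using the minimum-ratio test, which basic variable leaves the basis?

s_1

Column a entries and ratios — s_1: 11/2 = 11/2; s_2: 0 ≤ 0, skip; b: 0 ≤ 0, skip.
Smallest ratio is 11/2 in the row of s_1, so s_1 leaves.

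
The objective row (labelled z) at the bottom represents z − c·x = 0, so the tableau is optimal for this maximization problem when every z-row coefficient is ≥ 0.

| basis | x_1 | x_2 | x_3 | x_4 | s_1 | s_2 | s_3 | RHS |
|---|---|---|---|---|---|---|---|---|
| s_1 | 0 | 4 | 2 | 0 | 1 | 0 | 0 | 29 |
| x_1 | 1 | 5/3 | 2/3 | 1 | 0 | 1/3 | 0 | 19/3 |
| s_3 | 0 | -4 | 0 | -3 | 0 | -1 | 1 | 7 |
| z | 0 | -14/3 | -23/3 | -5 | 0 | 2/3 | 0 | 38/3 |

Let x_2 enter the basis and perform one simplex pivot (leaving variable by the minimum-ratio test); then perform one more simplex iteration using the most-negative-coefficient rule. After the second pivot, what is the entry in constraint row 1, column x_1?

Ratio test on column x_2 — row 1: 29/4 = 29/4; row 2: (19/3)/(5/3) = 19/5; row 3: entry -4 ≤ 0. Minimum is 19/5 at row 2 (x_1 leaves); pivot element 5/3.
Divide row 2 by 5/3; eliminate column x_2 from the other rows.
Second iteration: most negative z-row entry is -29/5 in column x_3, so x_3 enters.
Ratio test on column x_3 — row 1: (69/5)/(2/5) = 69/2; row 2: (19/5)/(2/5) = 19/2; row 3: (111/5)/(8/5) = 111/8. Minimum is 19/2 at row 2 (x_2 leaves); pivot element 2/5.
Divide row 2 by 2/5; eliminate column x_3 from the other rows.
After both pivots, the entry at constraint row 1, column x_1 is -3.

-3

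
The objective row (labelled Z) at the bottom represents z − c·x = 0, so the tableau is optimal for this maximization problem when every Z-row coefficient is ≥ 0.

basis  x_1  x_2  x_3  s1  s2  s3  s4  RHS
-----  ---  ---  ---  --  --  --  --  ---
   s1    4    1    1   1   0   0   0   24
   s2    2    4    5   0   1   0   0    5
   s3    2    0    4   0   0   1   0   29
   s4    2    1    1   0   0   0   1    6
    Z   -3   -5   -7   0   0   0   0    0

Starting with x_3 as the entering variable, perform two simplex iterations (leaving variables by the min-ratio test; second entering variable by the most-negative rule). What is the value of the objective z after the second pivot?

15/2

Ratio test on column x_3 — row 1: 24/1 = 24; row 2: 5/5 = 1; row 3: 29/4 = 29/4; row 4: 6/1 = 6. Minimum is 1 at row 2 (s2 leaves); pivot element 5.
Pivot on row 2; the Z-row RHS becomes 0 − (-7)·1 = 7.
Next entering variable (most negative Z-row entry -1/5): x_1.
Ratio test on column x_1 — row 1: 23/(18/5) = 115/18; row 2: 1/(2/5) = 5/2; row 3: 25/(2/5) = 125/2; row 4: 5/(8/5) = 25/8. Minimum is 5/2 at row 2 (x_3 leaves); pivot element 2/5.
After the second pivot the Z-row RHS is 7 − (-1/5)·(5/2) = 15/2.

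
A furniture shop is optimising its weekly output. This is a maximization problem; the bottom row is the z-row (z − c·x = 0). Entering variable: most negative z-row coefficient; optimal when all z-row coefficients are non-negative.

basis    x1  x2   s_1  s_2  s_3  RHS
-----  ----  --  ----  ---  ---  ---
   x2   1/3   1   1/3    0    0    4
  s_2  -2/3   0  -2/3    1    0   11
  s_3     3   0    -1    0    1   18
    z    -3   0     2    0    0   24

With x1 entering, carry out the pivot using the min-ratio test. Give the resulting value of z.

42

Ratio test on column x1 — row 1: 4/(1/3) = 12; row 2: entry -2/3 ≤ 0; row 3: 18/3 = 6. Minimum is 6 at row 3 (s_3 leaves); pivot element 3.
Pivot on row 3; the z-row RHS becomes 24 − (-3)·6 = 42.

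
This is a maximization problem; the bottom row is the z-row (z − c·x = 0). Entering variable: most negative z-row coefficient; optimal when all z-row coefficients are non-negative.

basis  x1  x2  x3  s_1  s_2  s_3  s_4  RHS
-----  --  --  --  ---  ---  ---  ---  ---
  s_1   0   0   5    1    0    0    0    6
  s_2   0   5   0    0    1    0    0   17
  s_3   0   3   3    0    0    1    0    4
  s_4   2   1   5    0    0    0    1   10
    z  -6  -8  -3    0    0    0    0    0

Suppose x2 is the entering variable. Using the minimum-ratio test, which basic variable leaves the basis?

s_3

Column x2 entries and ratios — s_1: 0 ≤ 0, skip; s_2: 17/5 = 17/5; s_3: 4/3 = 4/3; s_4: 10/1 = 10.
Smallest ratio is 4/3 in the row of s_3, so s_3 leaves.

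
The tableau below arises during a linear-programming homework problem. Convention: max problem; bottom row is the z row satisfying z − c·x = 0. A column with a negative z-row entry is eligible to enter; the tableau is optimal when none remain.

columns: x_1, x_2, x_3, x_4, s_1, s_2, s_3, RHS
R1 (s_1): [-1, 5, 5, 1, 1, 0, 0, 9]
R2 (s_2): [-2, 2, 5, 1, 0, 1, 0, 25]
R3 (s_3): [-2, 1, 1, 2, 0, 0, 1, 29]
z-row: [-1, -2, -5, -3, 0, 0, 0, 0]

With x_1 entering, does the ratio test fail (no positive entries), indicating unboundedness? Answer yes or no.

yes

Every constraint-row entry in column x_1 is ≤ 0, so increasing x_1 is unbounded.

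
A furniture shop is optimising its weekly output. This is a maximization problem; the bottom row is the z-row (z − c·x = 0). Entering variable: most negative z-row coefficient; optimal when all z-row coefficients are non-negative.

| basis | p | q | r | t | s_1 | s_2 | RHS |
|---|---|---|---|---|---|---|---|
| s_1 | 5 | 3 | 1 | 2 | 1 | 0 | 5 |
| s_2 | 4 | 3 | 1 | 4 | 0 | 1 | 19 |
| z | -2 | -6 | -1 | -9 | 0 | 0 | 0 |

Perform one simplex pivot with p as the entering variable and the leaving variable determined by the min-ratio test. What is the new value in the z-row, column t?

Ratio test on column p — row 1: 5/5 = 1; row 2: 19/4 = 19/4. Minimum is 1 at row 1 (s_1 leaves); pivot element 5.
Divide row 1 by 5; eliminate column p from the other rows.
z-row update in column t: -9 − (-2)·(2/5) = -41/5.

-41/5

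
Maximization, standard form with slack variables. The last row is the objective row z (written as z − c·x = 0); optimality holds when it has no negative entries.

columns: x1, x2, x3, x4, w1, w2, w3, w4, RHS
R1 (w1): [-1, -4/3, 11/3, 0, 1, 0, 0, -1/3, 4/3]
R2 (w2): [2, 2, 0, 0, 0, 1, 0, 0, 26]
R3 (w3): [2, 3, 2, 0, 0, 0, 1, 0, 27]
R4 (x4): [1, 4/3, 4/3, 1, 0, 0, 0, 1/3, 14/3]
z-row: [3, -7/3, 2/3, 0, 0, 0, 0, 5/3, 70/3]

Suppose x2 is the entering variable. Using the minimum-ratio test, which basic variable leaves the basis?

x4

Column x2 entries and ratios — w1: -4/3 ≤ 0, skip; w2: 26/2 = 13; w3: 27/3 = 9; x4: (14/3)/(4/3) = 7/2.
Smallest ratio is 7/2 in the row of x4, so x4 leaves.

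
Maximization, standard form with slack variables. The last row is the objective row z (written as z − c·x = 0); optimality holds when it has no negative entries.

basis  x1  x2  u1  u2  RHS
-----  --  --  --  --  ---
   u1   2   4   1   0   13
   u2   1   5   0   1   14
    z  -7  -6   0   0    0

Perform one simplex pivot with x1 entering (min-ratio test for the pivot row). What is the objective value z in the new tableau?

Ratio test on column x1 — row 1: 13/2 = 13/2; row 2: 14/1 = 14. Minimum is 13/2 at row 1 (u1 leaves); pivot element 2.
Pivot on row 1; the z-row RHS becomes 0 − (-7)·(13/2) = 91/2.

91/2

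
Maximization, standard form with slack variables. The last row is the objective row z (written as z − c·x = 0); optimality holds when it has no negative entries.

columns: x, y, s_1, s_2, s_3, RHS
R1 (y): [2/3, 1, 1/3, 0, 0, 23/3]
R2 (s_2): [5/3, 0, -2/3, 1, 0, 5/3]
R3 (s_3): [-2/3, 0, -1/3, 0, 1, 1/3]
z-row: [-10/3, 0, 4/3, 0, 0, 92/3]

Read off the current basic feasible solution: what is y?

23/3

y is basic (row 1); its value is the RHS of that row, 23/3.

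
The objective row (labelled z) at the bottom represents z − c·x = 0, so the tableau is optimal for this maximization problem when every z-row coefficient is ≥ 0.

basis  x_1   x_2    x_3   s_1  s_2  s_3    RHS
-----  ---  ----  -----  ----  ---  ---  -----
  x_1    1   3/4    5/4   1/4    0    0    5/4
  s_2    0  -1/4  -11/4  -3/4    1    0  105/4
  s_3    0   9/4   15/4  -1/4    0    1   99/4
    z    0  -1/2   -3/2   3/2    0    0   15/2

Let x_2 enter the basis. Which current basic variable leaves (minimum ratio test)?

Column x_2 entries and ratios — x_1: (5/4)/(3/4) = 5/3; s_2: -1/4 ≤ 0, skip; s_3: (99/4)/(9/4) = 11.
Smallest ratio is 5/3 in the row of x_1, so x_1 leaves.

x_1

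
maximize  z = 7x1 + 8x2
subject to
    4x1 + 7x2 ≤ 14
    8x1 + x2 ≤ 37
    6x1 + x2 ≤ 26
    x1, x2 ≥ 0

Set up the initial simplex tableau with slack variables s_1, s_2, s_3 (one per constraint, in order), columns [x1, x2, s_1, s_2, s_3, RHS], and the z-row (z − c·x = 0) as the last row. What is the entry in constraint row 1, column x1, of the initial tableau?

Constraint 1 has coefficient 4 on x1.

4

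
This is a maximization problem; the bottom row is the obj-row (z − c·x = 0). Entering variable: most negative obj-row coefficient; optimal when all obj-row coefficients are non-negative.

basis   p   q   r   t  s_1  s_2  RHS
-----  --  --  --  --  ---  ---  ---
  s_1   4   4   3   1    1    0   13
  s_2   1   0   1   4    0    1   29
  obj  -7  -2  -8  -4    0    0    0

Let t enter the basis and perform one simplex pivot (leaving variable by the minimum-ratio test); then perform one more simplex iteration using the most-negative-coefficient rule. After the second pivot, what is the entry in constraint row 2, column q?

Ratio test on column t — row 1: 13/1 = 13; row 2: 29/4 = 29/4. Minimum is 29/4 at row 2 (s_2 leaves); pivot element 4.
Divide row 2 by 4; eliminate column t from the other rows.
Second iteration: most negative obj-row entry is -7 in column r, so r enters.
Ratio test on column r — row 1: (23/4)/(11/4) = 23/11; row 2: (29/4)/(1/4) = 29. Minimum is 23/11 at row 1 (s_1 leaves); pivot element 11/4.
Divide row 1 by 11/4; eliminate column r from the other rows.
After both pivots, the entry at constraint row 2, column q is -4/11.

-4/11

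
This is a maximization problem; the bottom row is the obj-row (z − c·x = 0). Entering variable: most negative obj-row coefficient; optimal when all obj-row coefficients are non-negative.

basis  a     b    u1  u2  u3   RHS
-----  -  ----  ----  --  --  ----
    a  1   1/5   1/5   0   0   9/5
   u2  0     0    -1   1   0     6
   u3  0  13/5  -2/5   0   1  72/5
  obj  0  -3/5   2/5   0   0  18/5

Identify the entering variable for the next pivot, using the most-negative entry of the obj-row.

Negative obj-row entries: b: -3/5.
The most negative is -3/5 in column b, so b enters.

b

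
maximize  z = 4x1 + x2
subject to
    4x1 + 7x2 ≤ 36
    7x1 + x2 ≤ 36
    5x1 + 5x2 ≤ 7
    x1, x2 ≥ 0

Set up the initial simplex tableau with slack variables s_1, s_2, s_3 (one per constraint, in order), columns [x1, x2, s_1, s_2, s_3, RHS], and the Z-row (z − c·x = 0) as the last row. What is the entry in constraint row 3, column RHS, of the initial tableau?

The RHS of constraint 3 is b_3 = 7.

7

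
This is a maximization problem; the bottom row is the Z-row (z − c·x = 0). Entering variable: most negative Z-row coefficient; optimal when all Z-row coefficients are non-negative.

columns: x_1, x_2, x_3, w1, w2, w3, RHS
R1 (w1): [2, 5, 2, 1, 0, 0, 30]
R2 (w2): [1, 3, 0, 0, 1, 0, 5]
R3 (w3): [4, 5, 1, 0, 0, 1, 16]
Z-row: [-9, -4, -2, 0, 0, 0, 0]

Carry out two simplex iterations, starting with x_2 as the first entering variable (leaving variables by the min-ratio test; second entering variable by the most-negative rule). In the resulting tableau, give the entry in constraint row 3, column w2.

Ratio test on column x_2 — row 1: 30/5 = 6; row 2: 5/3 = 5/3; row 3: 16/5 = 16/5. Minimum is 5/3 at row 2 (w2 leaves); pivot element 3.
Divide row 2 by 3; eliminate column x_2 from the other rows.
Second iteration: most negative Z-row entry is -23/3 in column x_1, so x_1 enters.
Ratio test on column x_1 — row 1: (65/3)/(1/3) = 65; row 2: (5/3)/(1/3) = 5; row 3: (23/3)/(7/3) = 23/7. Minimum is 23/7 at row 3 (w3 leaves); pivot element 7/3.
Divide row 3 by 7/3; eliminate column x_1 from the other rows.
After both pivots, the entry at constraint row 3, column w2 is -5/7.

-5/7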